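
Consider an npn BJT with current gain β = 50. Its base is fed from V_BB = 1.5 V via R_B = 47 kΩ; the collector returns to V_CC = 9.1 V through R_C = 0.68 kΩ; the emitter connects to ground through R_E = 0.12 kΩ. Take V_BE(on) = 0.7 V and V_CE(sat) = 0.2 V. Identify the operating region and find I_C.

Assume active. Base-emitter loop: I_B = (V_BB − V_BE)/(R_B + (β+1)R_E) = (1.5 − 0.7)/(47 + 51×0.12) = 0.0151 mA.
I_C = β·I_B = 50×0.0151 = 0.753 mA.
V_CE = V_CC − I_C·R_C − I_E·R_E = 9.1 − 0.753×0.68 − 0.768×0.12 = 8.5 V > V_CE(sat), so the active-region assumption holds.

active; I_C ≈ 0.75 mA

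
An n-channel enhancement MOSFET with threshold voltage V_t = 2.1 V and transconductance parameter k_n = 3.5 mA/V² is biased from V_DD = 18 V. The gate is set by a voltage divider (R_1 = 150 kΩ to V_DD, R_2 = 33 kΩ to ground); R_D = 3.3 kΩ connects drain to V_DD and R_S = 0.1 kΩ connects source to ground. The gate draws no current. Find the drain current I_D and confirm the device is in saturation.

V_G = V_DD·R_2/(R_1+R_2) = 18×33/183 = 3.25 V.
Assume saturation: I_D = (k_n/2)(V_GS − V_t)² with V_GS = V_G − I_D·R_S = 3.25 − 0.1·I_D.
Substituting gives 0.0175·I_D² − 1.4·I_D + 2.3 = 0, with roots I_D = 1.68 or 78.4 mA.
The root I_D = 78.4 mA gives V_GS = -4.59 V ≤ V_t, so take I_D = 1.68 mA.
Then V_GS = 3.08 V and V_DS = V_DD − I_D(R_D+R_S) = 18 − 1.68×3.4 = 12.3 V.
Saturation requires V_DS ≥ V_GS − V_t = 0.978 V; 12.3 ≥ 0.978 ✓.

I_D ≈ 1.7 mA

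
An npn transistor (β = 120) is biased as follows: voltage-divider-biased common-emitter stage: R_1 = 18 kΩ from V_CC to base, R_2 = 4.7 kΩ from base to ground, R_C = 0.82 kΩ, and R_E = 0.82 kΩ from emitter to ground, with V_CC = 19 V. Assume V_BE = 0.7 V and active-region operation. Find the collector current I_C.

Thevenize the base divider: V_Th = V_CC·R_2/(R_1+R_2) = 19×4.7/22.7 = 3.93 V, R_Th = R_1‖R_2 = 3.73 kΩ.
Base-emitter loop: V_Th = I_B·R_Th + V_BE + (β+1)I_B·R_E, so I_B = (3.93 − 0.7) / (3.73 + 121×0.82) = 0.0314 mA.
I_C = β·I_B = 120×0.0314 = 3.77 mA, and I_E = (β+1)I_B = 3.8 mA.
V_CE = V_CC − I_C·R_C − I_E·R_E = 19 − 3.77×0.82 − 3.8×0.82 = 12.8 V.
V_CE = 12.8 V > 0.2 V confirms active-region operation.

I_C ≈ 3.8 mA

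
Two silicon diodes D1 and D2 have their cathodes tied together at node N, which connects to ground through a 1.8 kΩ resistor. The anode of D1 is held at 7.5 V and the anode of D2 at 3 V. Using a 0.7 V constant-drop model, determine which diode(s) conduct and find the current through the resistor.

Only D1 conducts; I_R ≈ 3.8 mA

Assume both conduct. Then node N would need to be at both 7.5−0.7 = 6.8 V and 3−0.7 = 2.3 V, which is impossible.
Assume only D1 conducts: V_N = 7.5 − 0.7 = 6.8 V, so I_R = 6.8/1.8 = 3.78 mA.
Check D2: its anode-to-cathode voltage is 3 − 6.8 = -3.8 V < 0.7 V, so it is off. The assumption is consistent.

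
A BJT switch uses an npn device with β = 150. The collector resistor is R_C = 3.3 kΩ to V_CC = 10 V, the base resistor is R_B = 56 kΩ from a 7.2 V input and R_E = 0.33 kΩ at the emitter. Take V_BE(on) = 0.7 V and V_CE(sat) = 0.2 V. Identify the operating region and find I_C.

saturation; I_C ≈ 2.7 mA

Assume active: I_B = (7.2 − 0.7)/(56 + 151×0.33) = 0.0614 mA, I_C = β·I_B = 9.21 mA.
Then V_CE = 10 − 9.21×3.3 − 9.27×0.33 = -23.5 V < 0.2 V — the active assumption fails.
Re-solve with V_CE = 0.2 V. KCL at the emitter: V_E/R_E = (V_BB−0.7−V_E)/R_B + (V_CC−0.2−V_E)/R_C, giving V_E = 0.921 V.
I_C = (V_CC − 0.2 − V_E)/R_C = (9.8 − 0.921)/3.3 = 2.69 mA.
Check: I_B = (6.5 − 0.921)/56 = 0.0996 mA, and β·I_B = 14.9 mA > I_C, confirming saturation.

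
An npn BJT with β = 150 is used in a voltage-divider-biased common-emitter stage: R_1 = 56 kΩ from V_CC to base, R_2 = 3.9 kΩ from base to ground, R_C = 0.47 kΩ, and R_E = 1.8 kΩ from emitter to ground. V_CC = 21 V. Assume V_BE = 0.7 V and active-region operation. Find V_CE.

V_CE ≈ 20 V

Thevenize the base divider: V_Th = V_CC·R_2/(R_1+R_2) = 21×3.9/59.9 = 1.37 V, R_Th = R_1‖R_2 = 3.65 kΩ.
Base-emitter loop: V_Th = I_B·R_Th + V_BE + (β+1)I_B·R_E, so I_B = (1.37 − 0.7) / (3.65 + 151×1.8) = 0.00242 mA.
I_C = β·I_B = 150×0.00242 = 0.363 mA, and I_E = (β+1)I_B = 0.366 mA.
V_CE = V_CC − I_C·R_C − I_E·R_E = 21 − 0.363×0.47 − 0.366×1.8 = 20.2 V.
V_CE = 20.2 V > 0.2 V confirms active-region operation.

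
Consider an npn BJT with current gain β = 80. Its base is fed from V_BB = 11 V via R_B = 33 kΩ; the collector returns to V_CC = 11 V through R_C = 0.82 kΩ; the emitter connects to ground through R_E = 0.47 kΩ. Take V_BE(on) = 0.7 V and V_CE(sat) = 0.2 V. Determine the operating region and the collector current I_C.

saturation; I_C ≈ 8.3 mA

Assume active: I_B = (11 − 0.7)/(33 + 81×0.47) = 0.145 mA, I_C = β·I_B = 11.6 mA.
Then V_CE = 11 − 11.6×0.82 − 11.7×0.47 = -4.02 V < 0.2 V — the active assumption fails.
Re-solve with V_CE = 0.2 V. KCL at the emitter: V_E/R_E = (V_BB−0.7−V_E)/R_B + (V_CC−0.2−V_E)/R_C, giving V_E = 3.99 V.
I_C = (V_CC − 0.2 − V_E)/R_C = (10.8 − 3.99)/0.82 = 8.3 mA.
Check: I_B = (10.3 − 3.99)/33 = 0.191 mA, and β·I_B = 15.3 mA > I_C, confirming saturation.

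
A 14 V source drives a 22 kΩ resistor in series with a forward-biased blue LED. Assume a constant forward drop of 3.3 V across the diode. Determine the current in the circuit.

I ≈ 0.49 mA

KVL around the loop: 14 = V_D + I·R = 3.3 + I × 22 kΩ.
So I = (14 − 3.3) / 22 kΩ = 10.7 / 22 = 0.486 mA.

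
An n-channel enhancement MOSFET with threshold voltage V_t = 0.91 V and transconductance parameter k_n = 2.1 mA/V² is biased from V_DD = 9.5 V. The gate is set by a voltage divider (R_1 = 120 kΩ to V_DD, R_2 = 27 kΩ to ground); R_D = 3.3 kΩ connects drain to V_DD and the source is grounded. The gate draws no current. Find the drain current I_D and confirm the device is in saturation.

V_G = V_DD·R_2/(R_1+R_2) = 9.5×27/147 = 1.74 V. With the source grounded, V_GS = V_G = 1.74 V.
Assume saturation: I_D = (k_n/2)(V_GS − V_t)² = (2.1/2)×(1.74 − 0.91)² = 1.05×0.835² = 0.732 mA.
V_DS = V_DD − I_D·R_D = 9.5 − 0.732×3.3 = 7.08 V.
Saturation requires V_DS ≥ V_GS − V_t = 0.835 V; 7.08 ≥ 0.835 ✓.

I_D ≈ 0.73 mA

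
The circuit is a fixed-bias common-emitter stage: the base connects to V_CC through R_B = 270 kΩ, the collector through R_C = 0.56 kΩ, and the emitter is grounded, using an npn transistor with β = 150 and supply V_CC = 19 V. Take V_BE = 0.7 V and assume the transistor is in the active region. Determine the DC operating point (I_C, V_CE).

Base loop: V_CC = I_B·R_B + V_BE, so I_B = (19 − 0.7)/270 kΩ = 0.0678 mA.
In the active region I_C = β·I_B = 150 × 0.0678 = 10.2 mA.
Collector loop: V_CE = V_CC − I_C·R_C = 19 − 10.2×0.56 = 13.3 V.
Since V_CE = 13.3 V > V_CE(sat) ≈ 0.2 V, the transistor is in the active region as assumed.

I_C ≈ 10 mA, V_CE ≈ 13 V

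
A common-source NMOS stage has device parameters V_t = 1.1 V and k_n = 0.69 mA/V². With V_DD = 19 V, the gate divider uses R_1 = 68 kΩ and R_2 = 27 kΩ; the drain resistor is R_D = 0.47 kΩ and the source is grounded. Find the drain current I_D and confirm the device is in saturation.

V_G = V_DD·R_2/(R_1+R_2) = 19×27/95 = 5.4 V. With the source grounded, V_GS = V_G = 5.4 V.
Assume saturation: I_D = (k_n/2)(V_GS − V_t)² = (0.69/2)×(5.4 − 1.1)² = 0.345×4.3² = 6.38 mA.
V_DS = V_DD − I_D·R_D = 19 − 6.38×0.47 = 16 V.
Saturation requires V_DS ≥ V_GS − V_t = 4.3 V; 16 ≥ 4.3 ✓.

I_D ≈ 6.4 mA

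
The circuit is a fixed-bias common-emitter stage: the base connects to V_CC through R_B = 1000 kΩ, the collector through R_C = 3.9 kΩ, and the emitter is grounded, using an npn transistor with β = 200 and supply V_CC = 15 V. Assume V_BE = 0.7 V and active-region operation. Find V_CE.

V_CE ≈ 3.8 V

Base loop: V_CC = I_B·R_B + V_BE, so I_B = (15 − 0.7)/1000 kΩ = 0.0143 mA.
In the active region I_C = β·I_B = 200 × 0.0143 = 2.86 mA.
Collector loop: V_CE = V_CC − I_C·R_C = 15 − 2.86×3.9 = 3.85 V.
Since V_CE = 3.85 V > V_CE(sat) ≈ 0.2 V, the transistor is in the active region as assumed.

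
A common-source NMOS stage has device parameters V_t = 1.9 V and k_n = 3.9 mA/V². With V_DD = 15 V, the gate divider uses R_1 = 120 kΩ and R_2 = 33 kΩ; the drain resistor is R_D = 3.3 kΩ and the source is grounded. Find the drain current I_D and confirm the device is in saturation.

V_G = V_DD·R_2/(R_1+R_2) = 15×33/153 = 3.24 V. With the source grounded, V_GS = V_G = 3.24 V.
Assume saturation: I_D = (k_n/2)(V_GS − V_t)² = (3.9/2)×(3.24 − 1.9)² = 1.95×1.34² = 3.48 mA.
V_DS = V_DD − I_D·R_D = 15 − 3.48×3.3 = 3.53 V.
Saturation requires V_DS ≥ V_GS − V_t = 1.34 V; 3.53 ≥ 1.34 ✓.

I_D ≈ 3.5 mA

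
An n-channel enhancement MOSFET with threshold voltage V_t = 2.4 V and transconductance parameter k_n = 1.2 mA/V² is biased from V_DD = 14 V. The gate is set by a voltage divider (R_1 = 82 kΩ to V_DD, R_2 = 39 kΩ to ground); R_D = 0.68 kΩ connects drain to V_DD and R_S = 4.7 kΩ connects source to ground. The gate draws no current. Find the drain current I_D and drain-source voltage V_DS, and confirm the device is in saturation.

I_D ≈ 0.3 mA, V_DS ≈ 12 V

V_G = V_DD·R_2/(R_1+R_2) = 14×39/121 = 4.51 V.
Assume saturation: I_D = (k_n/2)(V_GS − V_t)² with V_GS = V_G − I_D·R_S = 4.51 − 4.7·I_D.
Substituting gives 13.3·I_D² − 12.9·I_D + 2.68 = 0, with roots I_D = 0.299 or 0.675 mA.
The root I_D = 0.675 mA gives V_GS = 1.34 V ≤ V_t, so take I_D = 0.299 mA.
Then V_GS = 3.11 V and V_DS = V_DD − I_D(R_D+R_S) = 14 − 0.299×5.38 = 12.4 V.
Saturation requires V_DS ≥ V_GS − V_t = 0.706 V; 12.4 ≥ 0.706 ✓.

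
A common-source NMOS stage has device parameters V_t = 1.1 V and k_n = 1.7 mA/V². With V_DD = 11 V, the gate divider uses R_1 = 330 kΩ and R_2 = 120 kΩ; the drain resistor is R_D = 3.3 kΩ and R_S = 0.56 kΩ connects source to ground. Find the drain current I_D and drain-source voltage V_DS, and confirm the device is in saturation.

I_D ≈ 1.2 mA, V_DS ≈ 6.5 V

V_G = V_DD·R_2/(R_1+R_2) = 11×120/450 = 2.93 V.
Assume saturation: I_D = (k_n/2)(V_GS − V_t)² with V_GS = V_G − I_D·R_S = 2.93 − 0.56·I_D.
Substituting gives 0.267·I_D² − 2.75·I_D + 2.86 = 0, with roots I_D = 1.17 or 9.12 mA.
The root I_D = 9.12 mA gives V_GS = -2.18 V ≤ V_t, so take I_D = 1.17 mA.
Then V_GS = 2.28 V and V_DS = V_DD − I_D(R_D+R_S) = 11 − 1.17×3.86 = 6.47 V.
Saturation requires V_DS ≥ V_GS − V_t = 1.18 V; 6.47 ≥ 1.18 ✓.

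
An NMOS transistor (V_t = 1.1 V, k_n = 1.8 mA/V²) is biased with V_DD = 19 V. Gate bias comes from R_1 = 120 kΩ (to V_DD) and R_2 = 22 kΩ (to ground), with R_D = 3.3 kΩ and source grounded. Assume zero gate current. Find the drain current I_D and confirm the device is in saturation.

V_G = V_DD·R_2/(R_1+R_2) = 19×22/142 = 2.94 V. With the source grounded, V_GS = V_G = 2.94 V.
Assume saturation: I_D = (k_n/2)(V_GS − V_t)² = (1.8/2)×(2.94 − 1.1)² = 0.9×1.84² = 3.06 mA.
V_DS = V_DD − I_D·R_D = 19 − 3.06×3.3 = 8.9 V.
Saturation requires V_DS ≥ V_GS − V_t = 1.84 V; 8.9 ≥ 1.84 ✓.

I_D ≈ 3.1 mA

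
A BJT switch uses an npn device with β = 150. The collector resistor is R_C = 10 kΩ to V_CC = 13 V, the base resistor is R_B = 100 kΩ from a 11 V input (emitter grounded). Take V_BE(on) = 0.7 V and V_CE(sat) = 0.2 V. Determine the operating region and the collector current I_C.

saturation; I_C ≈ 1.3 mA

Assume active: I_B = (11 − 0.7)/100 = 0.103 mA, giving I_C = β·I_B = 15.5 mA.
But then V_CE = 13 − 15.5×10 = -142 V < V_CE(sat) = 0.2 V — impossible in the active region.
So the transistor is saturated. With V_CE = 0.2 V, I_C = (V_CC − 0.2)/R_C = 12.8/10 = 1.28 mA.
Check: β·I_B = 15.5 mA > I_C = 1.28 mA, confirming saturation.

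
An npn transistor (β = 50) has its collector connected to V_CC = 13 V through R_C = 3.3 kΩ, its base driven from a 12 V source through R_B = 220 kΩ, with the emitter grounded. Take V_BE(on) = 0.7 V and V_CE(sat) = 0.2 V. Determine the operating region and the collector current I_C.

active; I_C ≈ 2.6 mA

Assume active. Base-emitter loop: I_B = (V_BB − V_BE)/R_B = (12 − 0.7)/220 = 0.0514 mA.
I_C = β·I_B = 50×0.0514 = 2.57 mA.
V_CE = V_CC − I_C·R_C = 13 − 2.57×3.3 = 4.53 V > V_CE(sat), so the active-region assumption holds.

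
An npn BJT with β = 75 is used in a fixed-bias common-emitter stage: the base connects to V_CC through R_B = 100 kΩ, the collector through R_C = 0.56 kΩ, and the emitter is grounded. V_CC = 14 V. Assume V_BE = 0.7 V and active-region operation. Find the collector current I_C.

I_C ≈ 10 mA

Base loop: V_CC = I_B·R_B + V_BE, so I_B = (14 − 0.7)/100 kΩ = 0.133 mA.
In the active region I_C = β·I_B = 75 × 0.133 = 9.98 mA.
Collector loop: V_CE = V_CC − I_C·R_C = 14 − 9.98×0.56 = 8.41 V.
Since V_CE = 8.41 V > V_CE(sat) ≈ 0.2 V, the transistor is in the active region as assumed.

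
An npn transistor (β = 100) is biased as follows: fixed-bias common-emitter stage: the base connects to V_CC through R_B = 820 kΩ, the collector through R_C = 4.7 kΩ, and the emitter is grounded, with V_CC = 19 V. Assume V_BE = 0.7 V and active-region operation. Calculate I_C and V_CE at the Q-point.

Base loop: V_CC = I_B·R_B + V_BE, so I_B = (19 − 0.7)/820 kΩ = 0.0223 mA.
In the active region I_C = β·I_B = 100 × 0.0223 = 2.23 mA.
Collector loop: V_CE = V_CC − I_C·R_C = 19 − 2.23×4.7 = 8.51 V.
Since V_CE = 8.51 V > V_CE(sat) ≈ 0.2 V, the transistor is in the active region as assumed.

I_C ≈ 2.2 mA, V_CE ≈ 8.5 V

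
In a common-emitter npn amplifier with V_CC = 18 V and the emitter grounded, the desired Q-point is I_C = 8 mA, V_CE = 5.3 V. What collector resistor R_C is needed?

Collector loop: V_CC = I_C·R_C + V_CE.
R_C = (V_CC − V_CE)/I_C = (18 − 5.3)/8 = 1.59 kΩ.

R_C ≈ 1.6 kΩ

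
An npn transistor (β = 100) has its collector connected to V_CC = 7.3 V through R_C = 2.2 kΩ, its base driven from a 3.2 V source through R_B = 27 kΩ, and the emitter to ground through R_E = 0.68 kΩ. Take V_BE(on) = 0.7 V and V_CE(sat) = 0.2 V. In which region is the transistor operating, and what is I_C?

Assume active: I_B = (3.2 − 0.7)/(27 + 101×0.68) = 0.0261 mA, I_C = β·I_B = 2.61 mA.
Then V_CE = 7.3 − 2.61×2.2 − 2.64×0.68 = -0.243 V < 0.2 V — the active assumption fails.
Re-solve with V_CE = 0.2 V. KCL at the emitter: V_E/R_E = (V_BB−0.7−V_E)/R_B + (V_CC−0.2−V_E)/R_C, giving V_E = 1.69 V.
I_C = (V_CC − 0.2 − V_E)/R_C = (7.1 − 1.69)/2.2 = 2.46 mA.
Check: I_B = (2.5 − 1.69)/27 = 0.0299 mA, and β·I_B = 2.99 mA > I_C, confirming saturation.

saturation; I_C ≈ 2.5 mA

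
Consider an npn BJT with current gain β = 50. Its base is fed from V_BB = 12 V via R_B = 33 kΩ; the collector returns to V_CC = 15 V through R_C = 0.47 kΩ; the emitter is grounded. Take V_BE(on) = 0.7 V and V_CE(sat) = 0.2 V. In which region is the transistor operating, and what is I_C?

Assume active. Base-emitter loop: I_B = (V_BB − V_BE)/R_B = (12 − 0.7)/33 = 0.342 mA.
I_C = β·I_B = 50×0.342 = 17.1 mA.
V_CE = V_CC − I_C·R_C = 15 − 17.1×0.47 = 6.95 V > V_CE(sat), so the active-region assumption holds.

active; I_C ≈ 17 mA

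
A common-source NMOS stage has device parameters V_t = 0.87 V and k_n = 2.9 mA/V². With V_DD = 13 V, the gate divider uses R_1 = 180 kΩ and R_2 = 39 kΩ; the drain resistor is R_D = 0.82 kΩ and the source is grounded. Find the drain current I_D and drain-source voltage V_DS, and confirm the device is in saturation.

V_G = V_DD·R_2/(R_1+R_2) = 13×39/219 = 2.32 V. With the source grounded, V_GS = V_G = 2.32 V.
Assume saturation: I_D = (k_n/2)(V_GS − V_t)² = (2.9/2)×(2.32 − 0.87)² = 1.45×1.45² = 3.03 mA.
V_DS = V_DD − I_D·R_D = 13 − 3.03×0.82 = 10.5 V.
Saturation requires V_DS ≥ V_GS − V_t = 1.45 V; 10.5 ≥ 1.45 ✓.

I_D ≈ 3 mA, V_DS ≈ 11 V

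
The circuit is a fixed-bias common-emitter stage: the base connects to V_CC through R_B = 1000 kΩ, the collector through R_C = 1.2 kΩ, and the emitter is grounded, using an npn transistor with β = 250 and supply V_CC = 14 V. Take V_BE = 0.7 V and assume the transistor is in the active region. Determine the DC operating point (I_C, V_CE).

I_C ≈ 3.3 mA, V_CE ≈ 10 V

Base loop: V_CC = I_B·R_B + V_BE, so I_B = (14 − 0.7)/1000 kΩ = 0.0133 mA.
In the active region I_C = β·I_B = 250 × 0.0133 = 3.33 mA.
Collector loop: V_CE = V_CC − I_C·R_C = 14 − 3.33×1.2 = 10 V.
Since V_CE = 10 V > V_CE(sat) ≈ 0.2 V, the transistor is in the active region as assumed.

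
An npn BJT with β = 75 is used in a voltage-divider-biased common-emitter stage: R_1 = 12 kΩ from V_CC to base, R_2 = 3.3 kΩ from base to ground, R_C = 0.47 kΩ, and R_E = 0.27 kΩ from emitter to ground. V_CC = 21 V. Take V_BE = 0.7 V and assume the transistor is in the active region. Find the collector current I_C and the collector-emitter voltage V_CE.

Thevenize the base divider: V_Th = V_CC·R_2/(R_1+R_2) = 21×3.3/15.3 = 4.53 V, R_Th = R_1‖R_2 = 2.59 kΩ.
Base-emitter loop: V_Th = I_B·R_Th + V_BE + (β+1)I_B·R_E, so I_B = (4.53 − 0.7) / (2.59 + 76×0.27) = 0.166 mA.
I_C = β·I_B = 75×0.166 = 12.4 mA, and I_E = (β+1)I_B = 12.6 mA.
V_CE = V_CC − I_C·R_C − I_E·R_E = 21 − 12.4×0.47 − 12.6×0.27 = 11.8 V.
V_CE = 11.8 V > 0.2 V confirms active-region operation.

I_C ≈ 12 mA, V_CE ≈ 12 V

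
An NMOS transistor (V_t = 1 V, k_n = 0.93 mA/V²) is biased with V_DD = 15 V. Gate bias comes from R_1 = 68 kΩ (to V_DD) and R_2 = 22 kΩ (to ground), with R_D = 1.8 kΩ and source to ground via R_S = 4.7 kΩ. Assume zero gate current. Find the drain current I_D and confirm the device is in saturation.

V_G = V_DD·R_2/(R_1+R_2) = 15×22/90 = 3.67 V.
Assume saturation: I_D = (k_n/2)(V_GS − V_t)² with V_GS = V_G − I_D·R_S = 3.67 − 4.7·I_D.
Substituting gives 10.3·I_D² − 12.7·I_D + 3.31 = 0, with roots I_D = 0.376 or 0.856 mA.
The root I_D = 0.856 mA gives V_GS = -0.357 V ≤ V_t, so take I_D = 0.376 mA.
Then V_GS = 1.9 V and V_DS = V_DD − I_D(R_D+R_S) = 15 − 0.376×6.5 = 12.6 V.
Saturation requires V_DS ≥ V_GS − V_t = 0.899 V; 12.6 ≥ 0.899 ✓.

I_D ≈ 0.38 mA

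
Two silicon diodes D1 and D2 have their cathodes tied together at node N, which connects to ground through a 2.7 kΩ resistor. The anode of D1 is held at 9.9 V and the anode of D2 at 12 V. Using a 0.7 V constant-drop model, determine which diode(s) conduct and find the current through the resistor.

Only D2 conducts; I_R ≈ 4.2 mA

Assume both conduct. Then node N would need to be at both 9.9−0.7 = 9.2 V and 12−0.7 = 11.3 V, which is impossible.
Assume only D2 conducts: V_N = 12 − 0.7 = 11.3 V, so I_R = 11.3/2.7 = 4.19 mA.
Check D1: its anode-to-cathode voltage is 9.9 − 11.3 = -1.4 V < 0.7 V, so it is off. The assumption is consistent.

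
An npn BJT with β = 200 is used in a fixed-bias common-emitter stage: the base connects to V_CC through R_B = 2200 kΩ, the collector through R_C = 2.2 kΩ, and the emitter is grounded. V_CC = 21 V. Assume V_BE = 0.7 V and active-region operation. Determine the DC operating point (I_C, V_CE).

I_C ≈ 1.8 mA, V_CE ≈ 17 V

Base loop: V_CC = I_B·R_B + V_BE, so I_B = (21 − 0.7)/2200 kΩ = 0.00923 mA.
In the active region I_C = β·I_B = 200 × 0.00923 = 1.85 mA.
Collector loop: V_CE = V_CC − I_C·R_C = 21 − 1.85×2.2 = 16.9 V.
Since V_CE = 16.9 V > V_CE(sat) ≈ 0.2 V, the transistor is in the active region as assumed.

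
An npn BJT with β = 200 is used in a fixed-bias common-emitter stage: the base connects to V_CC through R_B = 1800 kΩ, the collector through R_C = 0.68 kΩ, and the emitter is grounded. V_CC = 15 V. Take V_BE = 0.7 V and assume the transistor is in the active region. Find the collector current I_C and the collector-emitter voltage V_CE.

I_C ≈ 1.6 mA, V_CE ≈ 14 V

Base loop: V_CC = I_B·R_B + V_BE, so I_B = (15 − 0.7)/1800 kΩ = 0.00794 mA.
In the active region I_C = β·I_B = 200 × 0.00794 = 1.59 mA.
Collector loop: V_CE = V_CC − I_C·R_C = 15 − 1.59×0.68 = 13.9 V.
Since V_CE = 13.9 V > V_CE(sat) ≈ 0.2 V, the transistor is in the active region as assumed.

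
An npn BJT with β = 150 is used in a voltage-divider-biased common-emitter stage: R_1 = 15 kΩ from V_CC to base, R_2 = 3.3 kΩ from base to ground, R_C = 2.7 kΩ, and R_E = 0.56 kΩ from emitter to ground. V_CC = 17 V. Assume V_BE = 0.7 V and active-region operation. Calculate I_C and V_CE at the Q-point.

I_C ≈ 4.1 mA, V_CE ≈ 3.7 V

Thevenize the base divider: V_Th = V_CC·R_2/(R_1+R_2) = 17×3.3/18.3 = 3.07 V, R_Th = R_1‖R_2 = 2.7 kΩ.
Base-emitter loop: V_Th = I_B·R_Th + V_BE + (β+1)I_B·R_E, so I_B = (3.07 − 0.7) / (2.7 + 151×0.56) = 0.0271 mA.
I_C = β·I_B = 150×0.0271 = 4.07 mA, and I_E = (β+1)I_B = 4.09 mA.
V_CE = V_CC − I_C·R_C − I_E·R_E = 17 − 4.07×2.7 − 4.09×0.56 = 3.73 V.
V_CE = 3.73 V > 0.2 V confirms active-region operation.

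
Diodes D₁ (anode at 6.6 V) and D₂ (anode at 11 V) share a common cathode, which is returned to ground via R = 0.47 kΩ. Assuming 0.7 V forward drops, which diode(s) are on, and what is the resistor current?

Assume both conduct. Then node N would need to be at both 6.6−0.7 = 5.9 V and 11−0.7 = 10.3 V, which is impossible.
Assume only D₂ conducts: V_N = 11 − 0.7 = 10.3 V, so I_R = 10.3/0.47 = 21.9 mA.
Check D₁: its anode-to-cathode voltage is 6.6 − 10.3 = -3.7 V < 0.7 V, so it is off. The assumption is consistent.

Only D₂ conducts; I_R ≈ 22 mA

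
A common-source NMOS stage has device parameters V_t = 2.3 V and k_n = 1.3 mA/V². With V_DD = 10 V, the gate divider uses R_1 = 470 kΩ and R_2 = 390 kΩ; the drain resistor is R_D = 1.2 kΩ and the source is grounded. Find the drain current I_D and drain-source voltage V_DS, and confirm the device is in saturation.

V_G = V_DD·R_2/(R_1+R_2) = 10×390/860 = 4.53 V. With the source grounded, V_GS = V_G = 4.53 V.
Assume saturation: I_D = (k_n/2)(V_GS − V_t)² = (1.3/2)×(4.53 − 2.3)² = 0.65×2.23² = 3.25 mA.
V_DS = V_DD − I_D·R_D = 10 − 3.25×1.2 = 6.1 V.
Saturation requires V_DS ≥ V_GS − V_t = 2.23 V; 6.1 ≥ 2.23 ✓.

I_D ≈ 3.2 mA, V_DS ≈ 6.1 V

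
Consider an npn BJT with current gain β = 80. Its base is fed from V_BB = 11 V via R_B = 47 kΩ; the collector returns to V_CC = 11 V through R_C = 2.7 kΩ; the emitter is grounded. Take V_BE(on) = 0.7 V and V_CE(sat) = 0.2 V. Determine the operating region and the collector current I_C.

Assume active: I_B = (11 − 0.7)/47 = 0.219 mA, giving I_C = β·I_B = 17.5 mA.
But then V_CE = 11 − 17.5×2.7 = -36.3 V < V_CE(sat) = 0.2 V — impossible in the active region.
So the transistor is saturated. With V_CE = 0.2 V, I_C = (V_CC − 0.2)/R_C = 10.8/2.7 = 4 mA.
Check: β·I_B = 17.5 mA > I_C = 4 mA, confirming saturation.

saturation; I_C ≈ 4 mA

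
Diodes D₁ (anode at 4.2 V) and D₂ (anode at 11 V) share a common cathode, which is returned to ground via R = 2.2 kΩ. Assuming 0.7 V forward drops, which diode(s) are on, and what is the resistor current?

Assume both conduct. Then node N would need to be at both 4.2−0.7 = 3.5 V and 11−0.7 = 10.3 V, which is impossible.
Assume only D₂ conducts: V_N = 11 − 0.7 = 10.3 V, so I_R = 10.3/2.2 = 4.68 mA.
Check D₁: its anode-to-cathode voltage is 4.2 − 10.3 = -6.1 V < 0.7 V, so it is off. The assumption is consistent.

Only D₂ conducts; I_R ≈ 4.7 mA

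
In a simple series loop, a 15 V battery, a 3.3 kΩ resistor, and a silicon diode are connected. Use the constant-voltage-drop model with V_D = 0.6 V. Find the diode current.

I ≈ 4.4 mA

KVL around the loop: 15 = V_D + I·R = 0.6 + I × 3.3 kΩ.
So I = (15 − 0.6) / 3.3 kΩ = 14.4 / 3.3 = 4.36 mA.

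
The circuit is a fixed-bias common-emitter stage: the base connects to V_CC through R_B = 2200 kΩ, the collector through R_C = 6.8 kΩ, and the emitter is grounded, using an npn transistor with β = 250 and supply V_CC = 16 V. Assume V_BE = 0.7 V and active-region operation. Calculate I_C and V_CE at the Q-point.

Base loop: V_CC = I_B·R_B + V_BE, so I_B = (16 − 0.7)/2200 kΩ = 0.00695 mA.
In the active region I_C = β·I_B = 250 × 0.00695 = 1.74 mA.
Collector loop: V_CE = V_CC − I_C·R_C = 16 − 1.74×6.8 = 4.18 V.
Since V_CE = 4.18 V > V_CE(sat) ≈ 0.2 V, the transistor is in the active region as assumed.

I_C ≈ 1.7 mA, V_CE ≈ 4.2 V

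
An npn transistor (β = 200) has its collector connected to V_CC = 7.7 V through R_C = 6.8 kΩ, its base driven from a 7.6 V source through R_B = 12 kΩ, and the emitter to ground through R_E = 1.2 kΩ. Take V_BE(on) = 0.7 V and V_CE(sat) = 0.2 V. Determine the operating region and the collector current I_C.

saturation; I_C ≈ 0.87 mA

Assume active: I_B = (7.6 − 0.7)/(12 + 201×1.2) = 0.0273 mA, I_C = β·I_B = 5.45 mA.
Then V_CE = 7.7 − 5.45×6.8 − 5.48×1.2 = -35.9 V < 0.2 V — the active assumption fails.
Re-solve with V_CE = 0.2 V. KCL at the emitter: V_E/R_E = (V_BB−0.7−V_E)/R_B + (V_CC−0.2−V_E)/R_C, giving V_E = 1.58 V.
I_C = (V_CC − 0.2 − V_E)/R_C = (7.5 − 1.58)/6.8 = 0.871 mA.
Check: I_B = (6.9 − 1.58)/12 = 0.444 mA, and β·I_B = 88.7 mA > I_C, confirming saturation.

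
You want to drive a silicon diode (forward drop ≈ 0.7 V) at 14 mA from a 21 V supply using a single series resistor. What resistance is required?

R ≈ 1.4 kΩ

The resistor drops V_S − V_D = 21 − 0.7 = 20.3 V at 14 mA.
R = 20.3 V / 14 mA = 1.45 kΩ.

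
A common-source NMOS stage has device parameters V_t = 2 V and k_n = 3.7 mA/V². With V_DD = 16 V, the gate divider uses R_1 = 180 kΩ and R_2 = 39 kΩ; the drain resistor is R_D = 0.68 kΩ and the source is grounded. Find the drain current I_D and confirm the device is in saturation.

I_D ≈ 1.3 mA

V_G = V_DD·R_2/(R_1+R_2) = 16×39/219 = 2.85 V. With the source grounded, V_GS = V_G = 2.85 V.
Assume saturation: I_D = (k_n/2)(V_GS − V_t)² = (3.7/2)×(2.85 − 2)² = 1.85×0.849² = 1.33 mA.
V_DS = V_DD − I_D·R_D = 16 − 1.33×0.68 = 15.1 V.
Saturation requires V_DS ≥ V_GS − V_t = 0.849 V; 15.1 ≥ 0.849 ✓.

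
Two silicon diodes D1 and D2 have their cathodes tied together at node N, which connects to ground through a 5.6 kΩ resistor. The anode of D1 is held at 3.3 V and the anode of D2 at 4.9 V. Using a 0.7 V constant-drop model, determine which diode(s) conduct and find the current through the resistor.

Assume both conduct. Then node N would need to be at both 3.3−0.7 = 2.6 V and 4.9−0.7 = 4.2 V, which is impossible.
Assume only D2 conducts: V_N = 4.9 − 0.7 = 4.2 V, so I_R = 4.2/5.6 = 0.75 mA.
Check D1: its anode-to-cathode voltage is 3.3 − 4.2 = -0.9 V < 0.7 V, so it is off. The assumption is consistent.

Only D2 conducts; I_R ≈ 0.75 mA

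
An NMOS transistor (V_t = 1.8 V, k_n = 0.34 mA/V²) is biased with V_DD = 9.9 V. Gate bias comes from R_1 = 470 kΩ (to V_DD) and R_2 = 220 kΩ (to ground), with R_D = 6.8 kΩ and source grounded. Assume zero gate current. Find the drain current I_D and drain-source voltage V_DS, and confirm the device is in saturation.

V_G = V_DD·R_2/(R_1+R_2) = 9.9×220/690 = 3.16 V. With the source grounded, V_GS = V_G = 3.16 V.
Assume saturation: I_D = (k_n/2)(V_GS − V_t)² = (0.34/2)×(3.16 − 1.8)² = 0.17×1.36² = 0.313 mA.
V_DS = V_DD − I_D·R_D = 9.9 − 0.313×6.8 = 7.77 V.
Saturation requires V_DS ≥ V_GS − V_t = 1.36 V; 7.77 ≥ 1.36 ✓.

I_D ≈ 0.31 mA, V_DS ≈ 7.8 V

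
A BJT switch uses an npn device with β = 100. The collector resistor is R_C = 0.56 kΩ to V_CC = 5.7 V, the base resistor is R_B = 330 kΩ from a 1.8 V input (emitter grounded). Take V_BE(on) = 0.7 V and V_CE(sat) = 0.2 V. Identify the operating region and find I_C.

active; I_C ≈ 0.33 mA

Assume active. Base-emitter loop: I_B = (V_BB − V_BE)/R_B = (1.8 − 0.7)/330 = 0.00333 mA.
I_C = β·I_B = 100×0.00333 = 0.333 mA.
V_CE = V_CC − I_C·R_C = 5.7 − 0.333×0.56 = 5.51 V > V_CE(sat), so the active-region assumption holds.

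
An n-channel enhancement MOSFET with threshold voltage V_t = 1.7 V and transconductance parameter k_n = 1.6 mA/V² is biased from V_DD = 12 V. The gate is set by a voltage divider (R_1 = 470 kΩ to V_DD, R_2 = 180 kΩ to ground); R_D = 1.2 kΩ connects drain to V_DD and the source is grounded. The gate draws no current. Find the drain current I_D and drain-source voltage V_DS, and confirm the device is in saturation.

I_D ≈ 2.1 mA, V_DS ≈ 9.5 V

V_G = V_DD·R_2/(R_1+R_2) = 12×180/650 = 3.32 V. With the source grounded, V_GS = V_G = 3.32 V.
Assume saturation: I_D = (k_n/2)(V_GS − V_t)² = (1.6/2)×(3.32 − 1.7)² = 0.8×1.62² = 2.11 mA.
V_DS = V_DD − I_D·R_D = 12 − 2.11×1.2 = 9.47 V.
Saturation requires V_DS ≥ V_GS − V_t = 1.62 V; 9.47 ≥ 1.62 ✓.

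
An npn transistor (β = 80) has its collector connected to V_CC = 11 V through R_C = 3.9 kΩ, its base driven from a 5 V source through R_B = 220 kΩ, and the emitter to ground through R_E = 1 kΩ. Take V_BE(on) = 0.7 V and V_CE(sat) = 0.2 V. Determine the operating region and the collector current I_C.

active; I_C ≈ 1.1 mA

Assume active. Base-emitter loop: I_B = (V_BB − V_BE)/(R_B + (β+1)R_E) = (5 − 0.7)/(220 + 81×1) = 0.0143 mA.
I_C = β·I_B = 80×0.0143 = 1.14 mA.
V_CE = V_CC − I_C·R_C − I_E·R_E = 11 − 1.14×3.9 − 1.16×1 = 5.39 V > V_CE(sat), so the active-region assumption holds.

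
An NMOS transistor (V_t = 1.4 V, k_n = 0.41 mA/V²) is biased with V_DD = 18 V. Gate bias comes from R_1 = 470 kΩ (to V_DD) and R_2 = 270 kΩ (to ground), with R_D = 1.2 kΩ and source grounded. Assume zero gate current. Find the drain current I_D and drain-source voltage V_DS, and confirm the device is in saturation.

I_D ≈ 5.5 mA, V_DS ≈ 11 V

V_G = V_DD·R_2/(R_1+R_2) = 18×270/740 = 6.57 V. With the source grounded, V_GS = V_G = 6.57 V.
Assume saturation: I_D = (k_n/2)(V_GS − V_t)² = (0.41/2)×(6.57 − 1.4)² = 0.205×5.17² = 5.47 mA.
V_DS = V_DD − I_D·R_D = 18 − 5.47×1.2 = 11.4 V.
Saturation requires V_DS ≥ V_GS − V_t = 5.17 V; 11.4 ≥ 5.17 ✓.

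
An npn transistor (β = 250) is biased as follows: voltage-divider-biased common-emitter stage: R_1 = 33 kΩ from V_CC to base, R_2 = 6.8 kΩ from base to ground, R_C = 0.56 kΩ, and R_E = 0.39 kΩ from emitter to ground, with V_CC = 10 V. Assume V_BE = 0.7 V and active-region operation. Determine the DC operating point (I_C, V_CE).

Thevenize the base divider: V_Th = V_CC·R_2/(R_1+R_2) = 10×6.8/39.8 = 1.71 V, R_Th = R_1‖R_2 = 5.64 kΩ.
Base-emitter loop: V_Th = I_B·R_Th + V_BE + (β+1)I_B·R_E, so I_B = (1.71 − 0.7) / (5.64 + 251×0.39) = 0.00974 mA.
I_C = β·I_B = 250×0.00974 = 2.44 mA, and I_E = (β+1)I_B = 2.45 mA.
V_CE = V_CC − I_C·R_C − I_E·R_E = 10 − 2.44×0.56 − 2.45×0.39 = 7.68 V.
V_CE = 7.68 V > 0.2 V confirms active-region operation.

I_C ≈ 2.4 mA, V_CE ≈ 7.7 V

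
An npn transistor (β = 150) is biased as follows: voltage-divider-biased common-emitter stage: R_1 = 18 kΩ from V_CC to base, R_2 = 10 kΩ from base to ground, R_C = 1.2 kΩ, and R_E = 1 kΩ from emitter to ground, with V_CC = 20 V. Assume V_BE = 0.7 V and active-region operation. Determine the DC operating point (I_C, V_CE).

Thevenize the base divider: V_Th = V_CC·R_2/(R_1+R_2) = 20×10/28 = 7.14 V, R_Th = R_1‖R_2 = 6.43 kΩ.
Base-emitter loop: V_Th = I_B·R_Th + V_BE + (β+1)I_B·R_E, so I_B = (7.14 − 0.7) / (6.43 + 151×1) = 0.0409 mA.
I_C = β·I_B = 150×0.0409 = 6.14 mA, and I_E = (β+1)I_B = 6.18 mA.
V_CE = V_CC − I_C·R_C − I_E·R_E = 20 − 6.14×1.2 − 6.18×1 = 6.45 V.
V_CE = 6.45 V > 0.2 V confirms active-region operation.

I_C ≈ 6.1 mA, V_CE ≈ 6.5 V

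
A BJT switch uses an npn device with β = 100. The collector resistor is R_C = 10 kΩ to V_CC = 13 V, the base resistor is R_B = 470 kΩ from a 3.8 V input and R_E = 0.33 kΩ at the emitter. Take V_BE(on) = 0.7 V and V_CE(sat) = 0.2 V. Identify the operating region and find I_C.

active; I_C ≈ 0.62 mA

Assume active. Base-emitter loop: I_B = (V_BB − V_BE)/(R_B + (β+1)R_E) = (3.8 − 0.7)/(470 + 101×0.33) = 0.00616 mA.
I_C = β·I_B = 100×0.00616 = 0.616 mA.
V_CE = V_CC − I_C·R_C − I_E·R_E = 13 − 0.616×10 − 0.622×0.33 = 6.64 V > V_CE(sat), so the active-region assumption holds.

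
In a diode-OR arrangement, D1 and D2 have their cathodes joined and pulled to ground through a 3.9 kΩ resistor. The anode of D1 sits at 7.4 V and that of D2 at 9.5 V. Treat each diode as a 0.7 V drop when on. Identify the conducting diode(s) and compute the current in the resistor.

Assume both conduct. Then node N would need to be at both 7.4−0.7 = 6.7 V and 9.5−0.7 = 8.8 V, which is impossible.
Assume only D2 conducts: V_N = 9.5 − 0.7 = 8.8 V, so I_R = 8.8/3.9 = 2.26 mA.
Check D1: its anode-to-cathode voltage is 7.4 − 8.8 = -1.4 V < 0.7 V, so it is off. The assumption is consistent.

Only D2 conducts; I_R ≈ 2.3 mA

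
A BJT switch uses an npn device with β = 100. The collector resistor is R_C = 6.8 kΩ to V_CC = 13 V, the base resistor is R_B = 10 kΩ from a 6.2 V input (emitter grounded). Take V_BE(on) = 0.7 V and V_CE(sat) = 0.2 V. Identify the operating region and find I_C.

Assume active: I_B = (6.2 − 0.7)/10 = 0.55 mA, giving I_C = β·I_B = 55 mA.
But then V_CE = 13 − 55×6.8 = -361 V < V_CE(sat) = 0.2 V — impossible in the active region.
So the transistor is saturated. With V_CE = 0.2 V, I_C = (V_CC − 0.2)/R_C = 12.8/6.8 = 1.88 mA.
Check: β·I_B = 55 mA > I_C = 1.88 mA, confirming saturation.

saturation; I_C ≈ 1.9 mA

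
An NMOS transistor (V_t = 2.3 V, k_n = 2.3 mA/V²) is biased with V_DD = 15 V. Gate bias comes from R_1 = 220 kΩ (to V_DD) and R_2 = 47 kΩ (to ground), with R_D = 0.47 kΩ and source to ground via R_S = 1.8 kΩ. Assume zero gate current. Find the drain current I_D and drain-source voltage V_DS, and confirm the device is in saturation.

V_G = V_DD·R_2/(R_1+R_2) = 15×47/267 = 2.64 V.
Assume saturation: I_D = (k_n/2)(V_GS − V_t)² with V_GS = V_G − I_D·R_S = 2.64 − 1.8·I_D.
Substituting gives 3.73·I_D² − 2.41·I_D + 0.133 = 0, with roots I_D = 0.0611 or 0.586 mA.
The root I_D = 0.586 mA gives V_GS = 1.59 V ≤ V_t, so take I_D = 0.0611 mA.
Then V_GS = 2.53 V and V_DS = V_DD − I_D(R_D+R_S) = 15 − 0.0611×2.27 = 14.9 V.
Saturation requires V_DS ≥ V_GS − V_t = 0.23 V; 14.9 ≥ 0.23 ✓.

I_D ≈ 0.061 mA, V_DS ≈ 15 V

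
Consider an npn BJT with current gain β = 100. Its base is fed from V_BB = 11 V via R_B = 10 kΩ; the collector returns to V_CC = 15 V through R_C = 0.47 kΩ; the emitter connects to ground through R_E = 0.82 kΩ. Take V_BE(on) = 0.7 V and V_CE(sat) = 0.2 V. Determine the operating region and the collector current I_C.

Assume active. Base-emitter loop: I_B = (V_BB − V_BE)/(R_B + (β+1)R_E) = (11 − 0.7)/(10 + 101×0.82) = 0.111 mA.
I_C = β·I_B = 100×0.111 = 11.1 mA.
V_CE = V_CC − I_C·R_C − I_E·R_E = 15 − 11.1×0.47 − 11.2×0.82 = 0.594 V > V_CE(sat), so the active-region assumption holds.

active; I_C ≈ 11 mA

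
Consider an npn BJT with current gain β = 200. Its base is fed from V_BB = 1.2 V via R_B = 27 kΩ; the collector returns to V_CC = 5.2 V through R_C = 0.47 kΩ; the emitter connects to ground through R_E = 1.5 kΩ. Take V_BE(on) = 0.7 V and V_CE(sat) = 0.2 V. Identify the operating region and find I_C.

active; I_C ≈ 0.3 mA

Assume active. Base-emitter loop: I_B = (V_BB − V_BE)/(R_B + (β+1)R_E) = (1.2 − 0.7)/(27 + 201×1.5) = 0.00152 mA.
I_C = β·I_B = 200×0.00152 = 0.304 mA.
V_CE = V_CC − I_C·R_C − I_E·R_E = 5.2 − 0.304×0.47 − 0.306×1.5 = 4.6 V > V_CE(sat), so the active-region assumption holds.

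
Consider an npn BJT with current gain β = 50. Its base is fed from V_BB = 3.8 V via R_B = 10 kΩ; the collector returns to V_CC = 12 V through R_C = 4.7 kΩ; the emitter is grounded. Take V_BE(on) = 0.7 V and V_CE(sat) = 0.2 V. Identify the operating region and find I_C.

saturation; I_C ≈ 2.5 mA

Assume active: I_B = (3.8 − 0.7)/10 = 0.31 mA, giving I_C = β·I_B = 15.5 mA.
But then V_CE = 12 − 15.5×4.7 = -60.8 V < V_CE(sat) = 0.2 V — impossible in the active region.
So the transistor is saturated. With V_CE = 0.2 V, I_C = (V_CC − 0.2)/R_C = 11.8/4.7 = 2.51 mA.
Check: β·I_B = 15.5 mA > I_C = 2.51 mA, confirming saturation.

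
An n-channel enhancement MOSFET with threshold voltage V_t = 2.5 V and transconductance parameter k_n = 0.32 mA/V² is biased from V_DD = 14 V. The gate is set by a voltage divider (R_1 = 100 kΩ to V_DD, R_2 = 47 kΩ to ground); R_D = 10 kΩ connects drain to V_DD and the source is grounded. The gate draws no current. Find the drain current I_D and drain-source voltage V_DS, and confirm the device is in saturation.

V_G = V_DD·R_2/(R_1+R_2) = 14×47/147 = 4.48 V. With the source grounded, V_GS = V_G = 4.48 V.
Assume saturation: I_D = (k_n/2)(V_GS − V_t)² = (0.32/2)×(4.48 − 2.5)² = 0.16×1.98² = 0.625 mA.
V_DS = V_DD − I_D·R_D = 14 − 0.625×10 = 7.75 V.
Saturation requires V_DS ≥ V_GS − V_t = 1.98 V; 7.75 ≥ 1.98 ✓.

I_D ≈ 0.62 mA, V_DS ≈ 7.8 V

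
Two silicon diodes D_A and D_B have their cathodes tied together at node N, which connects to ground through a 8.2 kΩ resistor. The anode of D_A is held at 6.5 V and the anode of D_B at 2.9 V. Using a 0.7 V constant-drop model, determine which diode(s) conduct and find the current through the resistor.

Assume both conduct. Then node N would need to be at both 6.5−0.7 = 5.8 V and 2.9−0.7 = 2.2 V, which is impossible.
Assume only D_A conducts: V_N = 6.5 − 0.7 = 5.8 V, so I_R = 5.8/8.2 = 0.707 mA.
Check D_B: its anode-to-cathode voltage is 2.9 − 5.8 = -2.9 V < 0.7 V, so it is off. The assumption is consistent.

Only D_A conducts; I_R ≈ 0.71 mA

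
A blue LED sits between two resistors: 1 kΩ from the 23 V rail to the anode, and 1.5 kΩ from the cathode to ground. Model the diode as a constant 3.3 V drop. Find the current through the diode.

The two resistors are in series with the diode, so KVL gives 23 = I·1 + 3.3 + I·1.5.
I = (23 − 3.3) / (1 + 1.5) kΩ = 19.7 / 2.5 = 7.88 mA.

I ≈ 7.9 mA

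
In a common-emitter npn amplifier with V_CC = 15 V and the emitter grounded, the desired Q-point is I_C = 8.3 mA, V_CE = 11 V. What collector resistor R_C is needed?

Collector loop: V_CC = I_C·R_C + V_CE.
R_C = (V_CC − V_CE)/I_C = (15 − 11)/8.3 = 0.482 kΩ.

R_C ≈ 0.48 kΩ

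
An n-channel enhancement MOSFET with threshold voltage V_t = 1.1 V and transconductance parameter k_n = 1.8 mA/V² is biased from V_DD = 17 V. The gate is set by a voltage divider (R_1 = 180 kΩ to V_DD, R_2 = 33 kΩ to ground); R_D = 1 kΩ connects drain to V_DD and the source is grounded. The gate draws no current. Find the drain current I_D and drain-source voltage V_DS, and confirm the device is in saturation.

V_G = V_DD·R_2/(R_1+R_2) = 17×33/213 = 2.63 V. With the source grounded, V_GS = V_G = 2.63 V.
Assume saturation: I_D = (k_n/2)(V_GS − V_t)² = (1.8/2)×(2.63 − 1.1)² = 0.9×1.53² = 2.12 mA.
V_DS = V_DD − I_D·R_D = 17 − 2.12×1 = 14.9 V.
Saturation requires V_DS ≥ V_GS − V_t = 1.53 V; 14.9 ≥ 1.53 ✓.

I_D ≈ 2.1 mA, V_DS ≈ 15 V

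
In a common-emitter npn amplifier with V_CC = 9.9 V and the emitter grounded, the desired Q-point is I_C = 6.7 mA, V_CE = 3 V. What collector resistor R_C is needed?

Collector loop: V_CC = I_C·R_C + V_CE.
R_C = (V_CC − V_CE)/I_C = (9.9 − 3)/6.7 = 1.03 kΩ.

R_C ≈ 1 kΩ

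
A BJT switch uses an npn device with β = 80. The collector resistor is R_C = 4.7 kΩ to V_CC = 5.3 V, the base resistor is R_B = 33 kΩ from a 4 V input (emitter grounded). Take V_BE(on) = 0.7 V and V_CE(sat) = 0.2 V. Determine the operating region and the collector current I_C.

Assume active: I_B = (4 − 0.7)/33 = 0.1 mA, giving I_C = β·I_B = 8 mA.
But then V_CE = 5.3 − 8×4.7 = -32.3 V < V_CE(sat) = 0.2 V — impossible in the active region.
So the transistor is saturated. With V_CE = 0.2 V, I_C = (V_CC − 0.2)/R_C = 5.1/4.7 = 1.09 mA.
Check: β·I_B = 8 mA > I_C = 1.09 mA, confirming saturation.

saturation; I_C ≈ 1.1 mA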